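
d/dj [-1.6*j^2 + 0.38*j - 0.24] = 0.38 - 3.2*j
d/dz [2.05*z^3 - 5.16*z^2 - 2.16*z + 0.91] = 6.15*z^2 - 10.32*z - 2.16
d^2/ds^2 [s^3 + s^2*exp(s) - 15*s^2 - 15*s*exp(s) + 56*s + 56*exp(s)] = s^2*exp(s) - 11*s*exp(s) + 6*s + 28*exp(s) - 30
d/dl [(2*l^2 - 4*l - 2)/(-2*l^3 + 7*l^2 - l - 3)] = 2*(2*l^4 - 8*l^3 + 7*l^2 + 8*l + 5)/(4*l^6 - 28*l^5 + 53*l^4 - 2*l^3 - 41*l^2 + 6*l + 9)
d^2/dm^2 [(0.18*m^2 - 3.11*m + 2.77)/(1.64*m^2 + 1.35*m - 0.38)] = (4.44089209850063e-16*m^4 - 17.526352*m^3 + 45.374208*m^2 + 25.167768*m + 10.410302)/(4.410944*m^6 + 10.89288*m^5 + 5.900556*m^4 - 2.587545*m^3 - 1.367202*m^2 + 0.58482*m - 0.054872)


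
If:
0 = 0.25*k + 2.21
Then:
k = -8.84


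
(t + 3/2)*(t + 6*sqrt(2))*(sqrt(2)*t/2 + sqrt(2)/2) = sqrt(2)*t^3/2 + 5*sqrt(2)*t^2/4 + 6*t^2 + 3*sqrt(2)*t/4 + 15*t + 9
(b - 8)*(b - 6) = b^2 - 14*b + 48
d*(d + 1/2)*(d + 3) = d^3 + 7*d^2/2 + 3*d/2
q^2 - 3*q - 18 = (q - 6)*(q + 3)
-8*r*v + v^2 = v*(-8*r + v)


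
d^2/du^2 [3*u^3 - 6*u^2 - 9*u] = 18*u - 12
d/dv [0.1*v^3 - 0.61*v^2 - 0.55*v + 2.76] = 0.3*v^2 - 1.22*v - 0.55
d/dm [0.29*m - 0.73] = 0.290000000000000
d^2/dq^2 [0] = 0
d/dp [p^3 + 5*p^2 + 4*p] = 3*p^2 + 10*p + 4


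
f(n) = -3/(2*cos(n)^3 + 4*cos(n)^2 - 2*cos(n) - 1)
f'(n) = -3*(6*sin(n)*cos(n)^2 + 8*sin(n)*cos(n) - 2*sin(n))/(2*cos(n)^3 + 4*cos(n)^2 - 2*cos(n) - 1)^2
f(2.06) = -4.87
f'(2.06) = 30.99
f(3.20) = -1.00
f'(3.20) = -0.08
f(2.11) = -3.70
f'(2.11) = 17.73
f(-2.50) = -1.40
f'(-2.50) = -1.78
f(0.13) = -1.03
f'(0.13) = -0.55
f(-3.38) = -1.04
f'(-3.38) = 0.35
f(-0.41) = -1.45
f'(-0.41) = 2.89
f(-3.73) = -1.32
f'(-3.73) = 1.44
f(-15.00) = -1.54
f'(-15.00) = -2.37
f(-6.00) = -1.18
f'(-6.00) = -1.46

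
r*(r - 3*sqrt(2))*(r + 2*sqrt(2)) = r^3 - sqrt(2)*r^2 - 12*r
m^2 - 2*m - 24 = (m - 6)*(m + 4)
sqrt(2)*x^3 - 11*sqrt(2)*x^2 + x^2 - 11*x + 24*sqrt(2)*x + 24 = (x - 8)*(x - 3)*(sqrt(2)*x + 1)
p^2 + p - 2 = (p - 1)*(p + 2)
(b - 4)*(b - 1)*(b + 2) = b^3 - 3*b^2 - 6*b + 8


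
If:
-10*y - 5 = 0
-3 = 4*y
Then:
No Solution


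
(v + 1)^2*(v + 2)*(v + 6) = v^4 + 10*v^3 + 29*v^2 + 32*v + 12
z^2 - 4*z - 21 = (z - 7)*(z + 3)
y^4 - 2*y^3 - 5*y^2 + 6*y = y*(y - 3)*(y - 1)*(y + 2)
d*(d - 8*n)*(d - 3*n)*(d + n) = d^4 - 10*d^3*n + 13*d^2*n^2 + 24*d*n^3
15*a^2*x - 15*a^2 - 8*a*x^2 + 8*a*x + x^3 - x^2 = (-5*a + x)*(-3*a + x)*(x - 1)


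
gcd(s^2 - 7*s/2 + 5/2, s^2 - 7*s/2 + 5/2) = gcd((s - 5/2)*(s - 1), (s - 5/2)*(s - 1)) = s^2 - 7*s/2 + 5/2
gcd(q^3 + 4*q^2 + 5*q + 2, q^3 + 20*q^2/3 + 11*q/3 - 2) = q + 1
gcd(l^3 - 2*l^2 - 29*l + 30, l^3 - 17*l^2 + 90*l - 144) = l - 6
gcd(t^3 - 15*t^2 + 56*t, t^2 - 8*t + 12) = 1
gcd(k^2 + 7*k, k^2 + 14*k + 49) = k + 7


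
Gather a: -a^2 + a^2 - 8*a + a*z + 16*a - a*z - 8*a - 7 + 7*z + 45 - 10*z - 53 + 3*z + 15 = 0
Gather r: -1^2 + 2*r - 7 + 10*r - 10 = 12*r - 18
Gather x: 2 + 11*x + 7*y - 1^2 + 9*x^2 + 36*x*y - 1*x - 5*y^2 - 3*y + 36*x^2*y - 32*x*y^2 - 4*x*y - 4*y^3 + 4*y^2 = x^2*(36*y + 9) + x*(-32*y^2 + 32*y + 10) - 4*y^3 - y^2 + 4*y + 1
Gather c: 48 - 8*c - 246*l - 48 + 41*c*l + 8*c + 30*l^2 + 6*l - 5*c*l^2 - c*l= c*(-5*l^2 + 40*l) + 30*l^2 - 240*l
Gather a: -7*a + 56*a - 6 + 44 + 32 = 49*a + 70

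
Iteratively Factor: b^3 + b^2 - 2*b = (b - 1)*(b^2 + 2*b) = (b - 1)*(b + 2)*(b)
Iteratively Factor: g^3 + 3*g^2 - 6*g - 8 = (g + 4)*(g^2 - g - 2) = (g + 1)*(g + 4)*(g - 2)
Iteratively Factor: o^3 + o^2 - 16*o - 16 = (o + 4)*(o^2 - 3*o - 4) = (o - 4)*(o + 4)*(o + 1)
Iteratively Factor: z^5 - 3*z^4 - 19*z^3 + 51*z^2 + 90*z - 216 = (z + 3)*(z^4 - 6*z^3 - z^2 + 54*z - 72) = (z - 2)*(z + 3)*(z^3 - 4*z^2 - 9*z + 36) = (z - 4)*(z - 2)*(z + 3)*(z^2 - 9) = (z - 4)*(z - 2)*(z + 3)^2*(z - 3)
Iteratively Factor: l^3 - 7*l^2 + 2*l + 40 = (l + 2)*(l^2 - 9*l + 20) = (l - 4)*(l + 2)*(l - 5)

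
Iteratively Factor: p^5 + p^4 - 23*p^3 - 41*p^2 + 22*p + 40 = (p - 1)*(p^4 + 2*p^3 - 21*p^2 - 62*p - 40) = (p - 1)*(p + 4)*(p^3 - 2*p^2 - 13*p - 10) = (p - 1)*(p + 1)*(p + 4)*(p^2 - 3*p - 10) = (p - 5)*(p - 1)*(p + 1)*(p + 4)*(p + 2)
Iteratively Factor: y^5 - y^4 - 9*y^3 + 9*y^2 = (y)*(y^4 - y^3 - 9*y^2 + 9*y) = y*(y - 3)*(y^3 + 2*y^2 - 3*y) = y*(y - 3)*(y + 3)*(y^2 - y) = y*(y - 3)*(y - 1)*(y + 3)*(y)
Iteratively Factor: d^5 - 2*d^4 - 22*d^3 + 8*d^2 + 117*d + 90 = (d + 1)*(d^4 - 3*d^3 - 19*d^2 + 27*d + 90) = (d + 1)*(d + 3)*(d^3 - 6*d^2 - d + 30) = (d - 5)*(d + 1)*(d + 3)*(d^2 - d - 6) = (d - 5)*(d + 1)*(d + 2)*(d + 3)*(d - 3)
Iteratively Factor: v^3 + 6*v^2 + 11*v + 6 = (v + 3)*(v^2 + 3*v + 2) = (v + 2)*(v + 3)*(v + 1)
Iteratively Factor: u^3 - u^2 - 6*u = (u)*(u^2 - u - 6) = u*(u - 3)*(u + 2)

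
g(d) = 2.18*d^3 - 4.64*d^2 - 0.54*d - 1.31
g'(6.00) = 179.22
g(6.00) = 299.29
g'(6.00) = 179.22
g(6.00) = 299.29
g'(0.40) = -3.21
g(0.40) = -2.13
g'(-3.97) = 139.38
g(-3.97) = -208.70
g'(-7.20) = 405.31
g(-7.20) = -1051.64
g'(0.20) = -2.13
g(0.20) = -1.59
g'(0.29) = -2.68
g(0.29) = -1.80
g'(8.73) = 416.88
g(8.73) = 1090.79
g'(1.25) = -1.92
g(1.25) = -4.98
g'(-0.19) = 1.46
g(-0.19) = -1.39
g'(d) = 6.54*d^2 - 9.28*d - 0.54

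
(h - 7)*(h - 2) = h^2 - 9*h + 14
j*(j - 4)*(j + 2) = j^3 - 2*j^2 - 8*j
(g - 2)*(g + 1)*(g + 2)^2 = g^4 + 3*g^3 - 2*g^2 - 12*g - 8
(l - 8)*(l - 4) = l^2 - 12*l + 32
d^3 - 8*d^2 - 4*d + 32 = (d - 8)*(d - 2)*(d + 2)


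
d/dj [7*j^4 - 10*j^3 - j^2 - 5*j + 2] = 28*j^3 - 30*j^2 - 2*j - 5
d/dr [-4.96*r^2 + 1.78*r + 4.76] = 1.78 - 9.92*r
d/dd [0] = 0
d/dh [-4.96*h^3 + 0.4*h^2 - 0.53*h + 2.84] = -14.88*h^2 + 0.8*h - 0.53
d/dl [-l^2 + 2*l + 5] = 2 - 2*l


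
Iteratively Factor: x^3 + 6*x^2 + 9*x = (x)*(x^2 + 6*x + 9) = x*(x + 3)*(x + 3)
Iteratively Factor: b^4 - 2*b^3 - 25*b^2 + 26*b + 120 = (b + 4)*(b^3 - 6*b^2 - b + 30) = (b - 5)*(b + 4)*(b^2 - b - 6) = (b - 5)*(b + 2)*(b + 4)*(b - 3)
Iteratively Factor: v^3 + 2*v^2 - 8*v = (v)*(v^2 + 2*v - 8) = v*(v + 4)*(v - 2)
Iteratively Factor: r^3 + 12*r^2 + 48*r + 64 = (r + 4)*(r^2 + 8*r + 16) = (r + 4)^2*(r + 4)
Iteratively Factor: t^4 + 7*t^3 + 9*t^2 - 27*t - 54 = (t + 3)*(t^3 + 4*t^2 - 3*t - 18) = (t - 2)*(t + 3)*(t^2 + 6*t + 9) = (t - 2)*(t + 3)^2*(t + 3)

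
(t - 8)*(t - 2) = t^2 - 10*t + 16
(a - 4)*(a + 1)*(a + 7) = a^3 + 4*a^2 - 25*a - 28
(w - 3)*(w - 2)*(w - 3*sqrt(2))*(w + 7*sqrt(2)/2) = w^4 - 5*w^3 + sqrt(2)*w^3/2 - 15*w^2 - 5*sqrt(2)*w^2/2 + 3*sqrt(2)*w + 105*w - 126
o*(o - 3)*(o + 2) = o^3 - o^2 - 6*o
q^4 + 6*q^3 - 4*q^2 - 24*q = q*(q - 2)*(q + 2)*(q + 6)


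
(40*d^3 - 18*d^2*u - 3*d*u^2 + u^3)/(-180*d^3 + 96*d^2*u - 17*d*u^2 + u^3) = (-8*d^2 + 2*d*u + u^2)/(36*d^2 - 12*d*u + u^2)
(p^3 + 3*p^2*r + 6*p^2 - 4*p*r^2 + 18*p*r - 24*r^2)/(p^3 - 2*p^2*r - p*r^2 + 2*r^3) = (p^2 + 4*p*r + 6*p + 24*r)/(p^2 - p*r - 2*r^2)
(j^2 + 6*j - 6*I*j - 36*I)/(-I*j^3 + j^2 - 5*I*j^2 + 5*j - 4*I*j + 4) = (I*j^2 + 6*j*(1 + I) + 36)/(j^3 + j^2*(5 + I) + j*(4 + 5*I) + 4*I)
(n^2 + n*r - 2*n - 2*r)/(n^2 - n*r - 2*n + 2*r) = (-n - r)/(-n + r)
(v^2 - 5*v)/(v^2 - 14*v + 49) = v*(v - 5)/(v^2 - 14*v + 49)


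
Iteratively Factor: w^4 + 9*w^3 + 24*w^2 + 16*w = (w + 4)*(w^3 + 5*w^2 + 4*w) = w*(w + 4)*(w^2 + 5*w + 4) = w*(w + 1)*(w + 4)*(w + 4)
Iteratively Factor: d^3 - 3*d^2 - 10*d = (d)*(d^2 - 3*d - 10) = d*(d + 2)*(d - 5)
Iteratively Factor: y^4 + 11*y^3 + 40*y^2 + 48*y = (y + 4)*(y^3 + 7*y^2 + 12*y) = (y + 3)*(y + 4)*(y^2 + 4*y) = y*(y + 3)*(y + 4)*(y + 4)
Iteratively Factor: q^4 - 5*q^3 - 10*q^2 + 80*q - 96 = (q - 2)*(q^3 - 3*q^2 - 16*q + 48) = (q - 3)*(q - 2)*(q^2 - 16) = (q - 4)*(q - 3)*(q - 2)*(q + 4)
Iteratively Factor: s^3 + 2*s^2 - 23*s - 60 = (s + 4)*(s^2 - 2*s - 15) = (s + 3)*(s + 4)*(s - 5)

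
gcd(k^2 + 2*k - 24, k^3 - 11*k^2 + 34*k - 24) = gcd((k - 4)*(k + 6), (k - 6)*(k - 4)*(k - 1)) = k - 4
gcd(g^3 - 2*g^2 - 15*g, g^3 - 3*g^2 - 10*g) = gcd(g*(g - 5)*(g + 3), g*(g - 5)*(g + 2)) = g^2 - 5*g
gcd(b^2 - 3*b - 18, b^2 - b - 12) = b + 3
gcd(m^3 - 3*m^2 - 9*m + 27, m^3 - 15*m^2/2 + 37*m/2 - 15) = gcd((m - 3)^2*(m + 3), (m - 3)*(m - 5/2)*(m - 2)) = m - 3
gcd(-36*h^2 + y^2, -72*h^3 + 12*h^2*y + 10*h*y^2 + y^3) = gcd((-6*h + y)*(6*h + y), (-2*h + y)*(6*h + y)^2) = 6*h + y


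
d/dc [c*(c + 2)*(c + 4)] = 3*c^2 + 12*c + 8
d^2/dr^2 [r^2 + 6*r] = 2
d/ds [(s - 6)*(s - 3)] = 2*s - 9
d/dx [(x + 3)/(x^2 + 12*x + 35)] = (x^2 + 12*x - 2*(x + 3)*(x + 6) + 35)/(x^2 + 12*x + 35)^2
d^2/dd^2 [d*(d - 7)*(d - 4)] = 6*d - 22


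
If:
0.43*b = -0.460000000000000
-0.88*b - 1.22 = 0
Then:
No Solution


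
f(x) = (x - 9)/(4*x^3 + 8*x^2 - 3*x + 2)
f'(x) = (x - 9)*(-12*x^2 - 16*x + 3)/(4*x^3 + 8*x^2 - 3*x + 2)^2 + 1/(4*x^3 + 8*x^2 - 3*x + 2) = (4*x^3 + 8*x^2 - 3*x - (x - 9)*(12*x^2 + 16*x - 3) + 2)/(4*x^3 + 8*x^2 - 3*x + 2)^2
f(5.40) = -0.00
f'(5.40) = 0.00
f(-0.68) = -1.49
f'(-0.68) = -1.77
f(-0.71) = -1.44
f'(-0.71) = -1.63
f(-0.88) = -1.22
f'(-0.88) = -1.05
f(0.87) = -1.01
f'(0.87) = 2.62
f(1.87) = -0.14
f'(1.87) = 0.21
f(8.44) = -0.00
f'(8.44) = 0.00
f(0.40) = -3.68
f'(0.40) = 8.81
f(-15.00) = 0.00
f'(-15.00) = 0.00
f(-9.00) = 0.01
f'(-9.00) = 0.00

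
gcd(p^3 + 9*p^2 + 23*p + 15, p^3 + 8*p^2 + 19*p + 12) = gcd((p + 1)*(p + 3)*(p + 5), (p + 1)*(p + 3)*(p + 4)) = p^2 + 4*p + 3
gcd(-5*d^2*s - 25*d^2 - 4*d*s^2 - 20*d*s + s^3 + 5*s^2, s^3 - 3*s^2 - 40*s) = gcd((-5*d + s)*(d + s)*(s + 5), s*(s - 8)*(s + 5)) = s + 5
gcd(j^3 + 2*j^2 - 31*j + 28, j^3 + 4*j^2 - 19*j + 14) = j^2 + 6*j - 7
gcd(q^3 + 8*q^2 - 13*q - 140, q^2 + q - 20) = q^2 + q - 20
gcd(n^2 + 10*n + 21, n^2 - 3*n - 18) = n + 3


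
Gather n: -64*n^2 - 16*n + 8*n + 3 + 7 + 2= -64*n^2 - 8*n + 12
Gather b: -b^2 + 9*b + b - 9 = -b^2 + 10*b - 9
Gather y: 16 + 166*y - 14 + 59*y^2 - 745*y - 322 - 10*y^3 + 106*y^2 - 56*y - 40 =-10*y^3 + 165*y^2 - 635*y - 360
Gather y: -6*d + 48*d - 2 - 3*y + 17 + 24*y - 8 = 42*d + 21*y + 7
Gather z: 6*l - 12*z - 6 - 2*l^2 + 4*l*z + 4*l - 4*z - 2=-2*l^2 + 10*l + z*(4*l - 16) - 8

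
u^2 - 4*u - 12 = (u - 6)*(u + 2)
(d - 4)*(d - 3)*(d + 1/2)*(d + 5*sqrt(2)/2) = d^4 - 13*d^3/2 + 5*sqrt(2)*d^3/2 - 65*sqrt(2)*d^2/4 + 17*d^2/2 + 6*d + 85*sqrt(2)*d/4 + 15*sqrt(2)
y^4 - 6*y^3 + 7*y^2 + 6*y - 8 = (y - 4)*(y - 2)*(y - 1)*(y + 1)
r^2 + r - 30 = (r - 5)*(r + 6)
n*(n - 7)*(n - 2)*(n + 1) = n^4 - 8*n^3 + 5*n^2 + 14*n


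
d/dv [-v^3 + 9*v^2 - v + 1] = -3*v^2 + 18*v - 1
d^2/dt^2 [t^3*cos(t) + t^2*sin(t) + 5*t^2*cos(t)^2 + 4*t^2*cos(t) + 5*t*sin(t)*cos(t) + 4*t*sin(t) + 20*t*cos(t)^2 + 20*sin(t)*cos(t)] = -t^3*cos(t) - 7*t^2*sin(t) - 4*t^2*cos(t) - 10*t^2*cos(2*t) - 20*t*sin(t) - 30*t*sin(2*t) + 10*t*cos(t) - 40*t*cos(2*t) + 2*sin(t) - 80*sin(2*t) + 16*cos(t) + 15*cos(2*t) + 5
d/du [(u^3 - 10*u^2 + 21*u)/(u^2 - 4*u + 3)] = (u^2 - 2*u + 7)/(u^2 - 2*u + 1)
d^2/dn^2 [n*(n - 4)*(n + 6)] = 6*n + 4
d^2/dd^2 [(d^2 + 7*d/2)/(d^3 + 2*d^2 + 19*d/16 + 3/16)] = 16*(512*d^6 + 5376*d^5 + 8928*d^4 + 3152*d^3 - 2592*d^2 - 2016*d - 381)/(4096*d^9 + 24576*d^8 + 63744*d^7 + 93440*d^6 + 84912*d^5 + 49344*d^4 + 18235*d^3 + 4113*d^2 + 513*d + 27)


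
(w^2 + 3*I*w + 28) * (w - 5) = w^3 - 5*w^2 + 3*I*w^2 + 28*w - 15*I*w - 140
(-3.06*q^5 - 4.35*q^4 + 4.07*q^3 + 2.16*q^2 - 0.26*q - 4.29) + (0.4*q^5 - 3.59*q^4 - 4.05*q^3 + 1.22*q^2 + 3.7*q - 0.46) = -2.66*q^5 - 7.94*q^4 + 0.0200000000000005*q^3 + 3.38*q^2 + 3.44*q - 4.75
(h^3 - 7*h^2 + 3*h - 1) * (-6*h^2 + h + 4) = -6*h^5 + 43*h^4 - 21*h^3 - 19*h^2 + 11*h - 4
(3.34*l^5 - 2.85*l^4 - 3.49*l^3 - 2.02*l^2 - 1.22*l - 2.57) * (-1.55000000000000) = -5.177*l^5 + 4.4175*l^4 + 5.4095*l^3 + 3.131*l^2 + 1.891*l + 3.9835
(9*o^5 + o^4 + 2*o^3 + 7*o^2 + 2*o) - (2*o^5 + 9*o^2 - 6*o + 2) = 7*o^5 + o^4 + 2*o^3 - 2*o^2 + 8*o - 2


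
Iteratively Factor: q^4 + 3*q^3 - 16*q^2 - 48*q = (q - 4)*(q^3 + 7*q^2 + 12*q) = q*(q - 4)*(q^2 + 7*q + 12) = q*(q - 4)*(q + 4)*(q + 3)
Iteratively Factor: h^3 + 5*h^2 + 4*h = (h + 4)*(h^2 + h) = h*(h + 4)*(h + 1)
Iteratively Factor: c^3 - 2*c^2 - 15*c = (c + 3)*(c^2 - 5*c) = (c - 5)*(c + 3)*(c)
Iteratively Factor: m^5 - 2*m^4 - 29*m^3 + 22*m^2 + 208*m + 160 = (m + 4)*(m^4 - 6*m^3 - 5*m^2 + 42*m + 40) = (m + 1)*(m + 4)*(m^3 - 7*m^2 + 2*m + 40) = (m - 4)*(m + 1)*(m + 4)*(m^2 - 3*m - 10) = (m - 4)*(m + 1)*(m + 2)*(m + 4)*(m - 5)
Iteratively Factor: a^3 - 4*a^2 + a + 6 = (a + 1)*(a^2 - 5*a + 6) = (a - 2)*(a + 1)*(a - 3)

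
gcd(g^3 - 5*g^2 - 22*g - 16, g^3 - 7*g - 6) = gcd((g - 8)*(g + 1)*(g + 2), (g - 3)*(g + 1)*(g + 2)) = g^2 + 3*g + 2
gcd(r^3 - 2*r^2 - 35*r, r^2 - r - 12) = 1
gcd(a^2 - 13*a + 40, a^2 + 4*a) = 1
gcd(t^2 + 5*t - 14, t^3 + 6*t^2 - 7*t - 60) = 1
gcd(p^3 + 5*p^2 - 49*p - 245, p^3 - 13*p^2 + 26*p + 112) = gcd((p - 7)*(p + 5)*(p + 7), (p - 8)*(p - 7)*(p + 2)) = p - 7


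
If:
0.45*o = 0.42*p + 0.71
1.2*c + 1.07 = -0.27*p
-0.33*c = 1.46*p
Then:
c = -0.94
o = 1.78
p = 0.21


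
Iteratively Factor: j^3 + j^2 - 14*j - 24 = (j - 4)*(j^2 + 5*j + 6) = (j - 4)*(j + 2)*(j + 3)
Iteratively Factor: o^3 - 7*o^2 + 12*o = (o)*(o^2 - 7*o + 12) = o*(o - 3)*(o - 4)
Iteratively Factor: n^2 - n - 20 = (n - 5)*(n + 4)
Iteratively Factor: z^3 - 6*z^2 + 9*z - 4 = (z - 1)*(z^2 - 5*z + 4) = (z - 4)*(z - 1)*(z - 1)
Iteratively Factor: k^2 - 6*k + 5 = (k - 5)*(k - 1)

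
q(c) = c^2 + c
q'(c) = 2*c + 1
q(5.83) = 39.82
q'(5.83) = 12.66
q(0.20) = 0.24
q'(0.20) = 1.40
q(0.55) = 0.85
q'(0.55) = 2.10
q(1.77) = 4.90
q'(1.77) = 4.54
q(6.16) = 44.11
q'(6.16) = 13.32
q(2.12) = 6.61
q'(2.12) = 5.24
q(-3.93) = 11.51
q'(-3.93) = -6.86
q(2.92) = 11.45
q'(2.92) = 6.84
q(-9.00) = 72.00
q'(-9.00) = -17.00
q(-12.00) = 132.00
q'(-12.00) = -23.00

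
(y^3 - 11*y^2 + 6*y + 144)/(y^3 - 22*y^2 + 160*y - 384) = (y + 3)/(y - 8)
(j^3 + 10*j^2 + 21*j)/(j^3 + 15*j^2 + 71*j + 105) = j/(j + 5)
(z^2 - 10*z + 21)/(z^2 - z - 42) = (z - 3)/(z + 6)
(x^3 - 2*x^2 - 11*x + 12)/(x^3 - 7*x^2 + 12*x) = (x^2 + 2*x - 3)/(x*(x - 3))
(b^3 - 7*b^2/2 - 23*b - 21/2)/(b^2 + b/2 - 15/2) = (2*b^2 - 13*b - 7)/(2*b - 5)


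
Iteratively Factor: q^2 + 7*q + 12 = (q + 3)*(q + 4)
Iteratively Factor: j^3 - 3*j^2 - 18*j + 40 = (j + 4)*(j^2 - 7*j + 10) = (j - 2)*(j + 4)*(j - 5)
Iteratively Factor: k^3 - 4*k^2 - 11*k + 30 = (k + 3)*(k^2 - 7*k + 10) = (k - 5)*(k + 3)*(k - 2)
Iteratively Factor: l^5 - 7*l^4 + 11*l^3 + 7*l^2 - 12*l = (l - 4)*(l^4 - 3*l^3 - l^2 + 3*l) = (l - 4)*(l - 3)*(l^3 - l) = (l - 4)*(l - 3)*(l - 1)*(l^2 + l) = l*(l - 4)*(l - 3)*(l - 1)*(l + 1)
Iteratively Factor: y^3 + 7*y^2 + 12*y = (y + 3)*(y^2 + 4*y) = y*(y + 3)*(y + 4)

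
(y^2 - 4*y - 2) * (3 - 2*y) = -2*y^3 + 11*y^2 - 8*y - 6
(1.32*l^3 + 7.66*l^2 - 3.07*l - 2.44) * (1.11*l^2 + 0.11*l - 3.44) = 1.4652*l^5 + 8.6478*l^4 - 7.1059*l^3 - 29.3965*l^2 + 10.2924*l + 8.3936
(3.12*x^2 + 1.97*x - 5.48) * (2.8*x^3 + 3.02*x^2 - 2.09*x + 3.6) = 8.736*x^5 + 14.9384*x^4 - 15.9154*x^3 - 9.4349*x^2 + 18.5452*x - 19.728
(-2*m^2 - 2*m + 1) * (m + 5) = -2*m^3 - 12*m^2 - 9*m + 5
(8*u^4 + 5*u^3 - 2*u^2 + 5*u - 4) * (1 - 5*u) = -40*u^5 - 17*u^4 + 15*u^3 - 27*u^2 + 25*u - 4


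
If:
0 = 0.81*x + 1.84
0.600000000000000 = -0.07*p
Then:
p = -8.57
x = -2.27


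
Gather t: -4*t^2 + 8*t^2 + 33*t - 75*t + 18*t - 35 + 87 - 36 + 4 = 4*t^2 - 24*t + 20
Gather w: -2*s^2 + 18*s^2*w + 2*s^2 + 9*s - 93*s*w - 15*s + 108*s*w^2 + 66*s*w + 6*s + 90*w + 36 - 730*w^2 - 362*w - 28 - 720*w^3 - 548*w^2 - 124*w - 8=-720*w^3 + w^2*(108*s - 1278) + w*(18*s^2 - 27*s - 396)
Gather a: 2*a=2*a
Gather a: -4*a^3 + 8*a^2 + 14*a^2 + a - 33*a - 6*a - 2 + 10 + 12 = -4*a^3 + 22*a^2 - 38*a + 20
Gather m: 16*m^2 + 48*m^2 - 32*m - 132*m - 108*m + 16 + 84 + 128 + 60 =64*m^2 - 272*m + 288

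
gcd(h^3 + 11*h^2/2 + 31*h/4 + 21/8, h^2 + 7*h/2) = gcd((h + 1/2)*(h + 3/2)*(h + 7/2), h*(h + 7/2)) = h + 7/2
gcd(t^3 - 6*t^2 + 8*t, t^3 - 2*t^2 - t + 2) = t - 2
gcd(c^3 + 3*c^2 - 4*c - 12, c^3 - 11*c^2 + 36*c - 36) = c - 2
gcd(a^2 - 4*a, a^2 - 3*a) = a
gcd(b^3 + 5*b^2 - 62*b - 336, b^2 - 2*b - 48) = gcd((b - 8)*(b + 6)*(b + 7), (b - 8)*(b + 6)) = b^2 - 2*b - 48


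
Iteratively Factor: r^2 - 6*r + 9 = (r - 3)*(r - 3)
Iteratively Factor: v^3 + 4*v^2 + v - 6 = (v + 2)*(v^2 + 2*v - 3) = (v - 1)*(v + 2)*(v + 3)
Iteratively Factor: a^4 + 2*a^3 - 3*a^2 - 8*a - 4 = (a + 1)*(a^3 + a^2 - 4*a - 4) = (a - 2)*(a + 1)*(a^2 + 3*a + 2) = (a - 2)*(a + 1)^2*(a + 2)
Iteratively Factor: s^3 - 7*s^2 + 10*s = (s - 2)*(s^2 - 5*s) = (s - 5)*(s - 2)*(s)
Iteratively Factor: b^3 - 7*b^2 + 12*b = (b - 4)*(b^2 - 3*b) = b*(b - 4)*(b - 3)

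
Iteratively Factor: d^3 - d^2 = (d - 1)*(d^2) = d*(d - 1)*(d)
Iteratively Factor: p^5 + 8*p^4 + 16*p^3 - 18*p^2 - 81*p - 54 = (p + 3)*(p^4 + 5*p^3 + p^2 - 21*p - 18) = (p + 3)^2*(p^3 + 2*p^2 - 5*p - 6) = (p - 2)*(p + 3)^2*(p^2 + 4*p + 3) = (p - 2)*(p + 3)^3*(p + 1)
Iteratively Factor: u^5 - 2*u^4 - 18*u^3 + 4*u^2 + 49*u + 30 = (u + 3)*(u^4 - 5*u^3 - 3*u^2 + 13*u + 10) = (u + 1)*(u + 3)*(u^3 - 6*u^2 + 3*u + 10) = (u + 1)^2*(u + 3)*(u^2 - 7*u + 10) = (u - 5)*(u + 1)^2*(u + 3)*(u - 2)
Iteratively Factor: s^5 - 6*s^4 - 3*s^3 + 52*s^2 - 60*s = (s - 2)*(s^4 - 4*s^3 - 11*s^2 + 30*s) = (s - 2)^2*(s^3 - 2*s^2 - 15*s) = (s - 2)^2*(s + 3)*(s^2 - 5*s) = s*(s - 2)^2*(s + 3)*(s - 5)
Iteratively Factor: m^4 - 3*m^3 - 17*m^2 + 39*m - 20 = (m + 4)*(m^3 - 7*m^2 + 11*m - 5) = (m - 1)*(m + 4)*(m^2 - 6*m + 5) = (m - 5)*(m - 1)*(m + 4)*(m - 1)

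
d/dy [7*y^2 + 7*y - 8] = 14*y + 7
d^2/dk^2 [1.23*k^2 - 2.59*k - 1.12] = 2.46000000000000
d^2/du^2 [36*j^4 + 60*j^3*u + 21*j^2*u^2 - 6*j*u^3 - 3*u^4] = 42*j^2 - 36*j*u - 36*u^2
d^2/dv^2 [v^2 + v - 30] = 2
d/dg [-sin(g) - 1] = -cos(g)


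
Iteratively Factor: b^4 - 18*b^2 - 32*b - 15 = (b + 1)*(b^3 - b^2 - 17*b - 15) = (b + 1)*(b + 3)*(b^2 - 4*b - 5) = (b + 1)^2*(b + 3)*(b - 5)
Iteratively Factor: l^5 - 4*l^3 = (l + 2)*(l^4 - 2*l^3) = l*(l + 2)*(l^3 - 2*l^2) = l^2*(l + 2)*(l^2 - 2*l) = l^2*(l - 2)*(l + 2)*(l)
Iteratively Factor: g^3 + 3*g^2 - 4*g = (g)*(g^2 + 3*g - 4) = g*(g - 1)*(g + 4)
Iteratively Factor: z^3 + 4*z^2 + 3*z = (z)*(z^2 + 4*z + 3) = z*(z + 3)*(z + 1)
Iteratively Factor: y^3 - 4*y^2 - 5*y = (y)*(y^2 - 4*y - 5) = y*(y + 1)*(y - 5)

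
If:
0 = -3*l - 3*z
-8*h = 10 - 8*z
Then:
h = z - 5/4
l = -z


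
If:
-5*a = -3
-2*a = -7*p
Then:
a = 3/5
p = 6/35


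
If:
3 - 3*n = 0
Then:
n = 1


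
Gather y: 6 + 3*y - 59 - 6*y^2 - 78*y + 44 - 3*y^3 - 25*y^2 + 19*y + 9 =-3*y^3 - 31*y^2 - 56*y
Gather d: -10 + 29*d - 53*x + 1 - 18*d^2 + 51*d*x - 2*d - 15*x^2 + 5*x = -18*d^2 + d*(51*x + 27) - 15*x^2 - 48*x - 9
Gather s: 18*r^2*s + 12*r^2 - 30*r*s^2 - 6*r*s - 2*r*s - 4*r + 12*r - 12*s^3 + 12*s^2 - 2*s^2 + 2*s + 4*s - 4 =12*r^2 + 8*r - 12*s^3 + s^2*(10 - 30*r) + s*(18*r^2 - 8*r + 6) - 4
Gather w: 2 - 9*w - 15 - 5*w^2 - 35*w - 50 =-5*w^2 - 44*w - 63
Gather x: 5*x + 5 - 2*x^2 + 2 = -2*x^2 + 5*x + 7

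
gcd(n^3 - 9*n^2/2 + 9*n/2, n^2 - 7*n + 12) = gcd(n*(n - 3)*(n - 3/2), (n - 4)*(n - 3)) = n - 3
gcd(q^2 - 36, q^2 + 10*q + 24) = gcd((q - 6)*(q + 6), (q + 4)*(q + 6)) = q + 6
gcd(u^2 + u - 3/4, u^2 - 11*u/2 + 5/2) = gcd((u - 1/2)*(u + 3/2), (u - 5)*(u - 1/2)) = u - 1/2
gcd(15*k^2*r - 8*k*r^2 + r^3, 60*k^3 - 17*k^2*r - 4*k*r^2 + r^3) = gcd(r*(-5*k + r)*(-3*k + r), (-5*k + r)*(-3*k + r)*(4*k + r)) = 15*k^2 - 8*k*r + r^2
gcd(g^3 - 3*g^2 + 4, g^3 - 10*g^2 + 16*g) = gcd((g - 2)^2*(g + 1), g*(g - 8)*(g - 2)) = g - 2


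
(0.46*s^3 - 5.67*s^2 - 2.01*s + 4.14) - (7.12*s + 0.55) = 0.46*s^3 - 5.67*s^2 - 9.13*s + 3.59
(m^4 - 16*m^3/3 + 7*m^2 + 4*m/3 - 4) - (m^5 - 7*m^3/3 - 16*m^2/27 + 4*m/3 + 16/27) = -m^5 + m^4 - 3*m^3 + 205*m^2/27 - 124/27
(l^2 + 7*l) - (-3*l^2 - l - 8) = 4*l^2 + 8*l + 8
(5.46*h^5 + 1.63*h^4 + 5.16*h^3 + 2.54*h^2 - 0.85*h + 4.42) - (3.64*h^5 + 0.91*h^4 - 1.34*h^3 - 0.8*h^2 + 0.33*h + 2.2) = 1.82*h^5 + 0.72*h^4 + 6.5*h^3 + 3.34*h^2 - 1.18*h + 2.22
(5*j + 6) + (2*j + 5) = 7*j + 11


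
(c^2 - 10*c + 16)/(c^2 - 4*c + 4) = (c - 8)/(c - 2)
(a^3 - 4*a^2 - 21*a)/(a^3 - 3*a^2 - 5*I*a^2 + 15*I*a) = (a^2 - 4*a - 21)/(a^2 - 3*a - 5*I*a + 15*I)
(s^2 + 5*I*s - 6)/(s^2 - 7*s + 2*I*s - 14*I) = (s + 3*I)/(s - 7)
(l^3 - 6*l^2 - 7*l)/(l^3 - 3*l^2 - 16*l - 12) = l*(l - 7)/(l^2 - 4*l - 12)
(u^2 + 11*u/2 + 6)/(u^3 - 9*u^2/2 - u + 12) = (u + 4)/(u^2 - 6*u + 8)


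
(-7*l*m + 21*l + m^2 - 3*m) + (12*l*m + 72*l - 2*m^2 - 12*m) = 5*l*m + 93*l - m^2 - 15*m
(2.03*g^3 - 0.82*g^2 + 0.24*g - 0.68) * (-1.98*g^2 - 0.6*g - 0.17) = -4.0194*g^5 + 0.4056*g^4 - 0.3283*g^3 + 1.3418*g^2 + 0.3672*g + 0.1156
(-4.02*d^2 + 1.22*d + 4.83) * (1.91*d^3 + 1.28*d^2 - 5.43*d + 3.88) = -7.6782*d^5 - 2.8154*d^4 + 32.6155*d^3 - 16.0398*d^2 - 21.4933*d + 18.7404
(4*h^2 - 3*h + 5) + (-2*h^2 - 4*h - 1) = 2*h^2 - 7*h + 4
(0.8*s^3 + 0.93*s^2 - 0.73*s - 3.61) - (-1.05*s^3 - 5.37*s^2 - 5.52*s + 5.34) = 1.85*s^3 + 6.3*s^2 + 4.79*s - 8.95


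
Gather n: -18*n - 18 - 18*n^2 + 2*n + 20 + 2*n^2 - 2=-16*n^2 - 16*n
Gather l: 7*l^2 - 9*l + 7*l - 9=7*l^2 - 2*l - 9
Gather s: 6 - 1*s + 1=7 - s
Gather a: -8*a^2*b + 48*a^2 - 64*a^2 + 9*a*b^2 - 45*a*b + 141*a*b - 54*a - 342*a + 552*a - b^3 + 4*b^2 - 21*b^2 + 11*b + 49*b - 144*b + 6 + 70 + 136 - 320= a^2*(-8*b - 16) + a*(9*b^2 + 96*b + 156) - b^3 - 17*b^2 - 84*b - 108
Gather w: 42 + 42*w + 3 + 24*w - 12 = 66*w + 33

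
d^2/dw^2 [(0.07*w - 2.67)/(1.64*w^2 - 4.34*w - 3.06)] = ((9.3652 - 0.6888*w)*(-1.64*w^2 + 4.34*w + 3.06) - (0.07*w - 2.67)*(3.28*w - 4.34)*(6.56*w - 8.68))/(-1.64*w^2 + 4.34*w + 3.06)^3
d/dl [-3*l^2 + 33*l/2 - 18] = 33/2 - 6*l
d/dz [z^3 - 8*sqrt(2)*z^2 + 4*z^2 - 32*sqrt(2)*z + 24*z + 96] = 3*z^2 - 16*sqrt(2)*z + 8*z - 32*sqrt(2) + 24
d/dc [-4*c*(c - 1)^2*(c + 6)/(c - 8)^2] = 8*(-c^4 + 14*c^3 + 48*c^2 - 85*c + 24)/(c^3 - 24*c^2 + 192*c - 512)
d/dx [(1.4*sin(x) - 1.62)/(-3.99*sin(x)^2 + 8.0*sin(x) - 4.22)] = (5.586*sin(x)^2 - 12.9276*sin(x) + 7.052)*cos(x)/(15.9201*sin(x)^4 - 63.84*sin(x)^3 + 97.6756*sin(x)^2 - 67.52*sin(x) + 17.8084)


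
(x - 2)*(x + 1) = x^2 - x - 2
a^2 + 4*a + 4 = (a + 2)^2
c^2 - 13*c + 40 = (c - 8)*(c - 5)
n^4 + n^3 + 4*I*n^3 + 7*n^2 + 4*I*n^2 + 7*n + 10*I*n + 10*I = (n + 1)*(n - 2*I)*(n + I)*(n + 5*I)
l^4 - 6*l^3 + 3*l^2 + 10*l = l*(l - 5)*(l - 2)*(l + 1)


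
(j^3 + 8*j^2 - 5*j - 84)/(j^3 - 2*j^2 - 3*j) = (j^2 + 11*j + 28)/(j*(j + 1))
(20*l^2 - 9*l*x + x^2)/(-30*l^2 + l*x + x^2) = (-4*l + x)/(6*l + x)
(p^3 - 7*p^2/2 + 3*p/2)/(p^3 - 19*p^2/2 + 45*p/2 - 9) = p/(p - 6)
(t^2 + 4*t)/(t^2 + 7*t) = (t + 4)/(t + 7)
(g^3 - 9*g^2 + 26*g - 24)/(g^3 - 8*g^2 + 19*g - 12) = (g - 2)/(g - 1)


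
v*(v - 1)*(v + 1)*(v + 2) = v^4 + 2*v^3 - v^2 - 2*v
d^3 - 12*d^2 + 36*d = d*(d - 6)^2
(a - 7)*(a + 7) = a^2 - 49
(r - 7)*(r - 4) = r^2 - 11*r + 28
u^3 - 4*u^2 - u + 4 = (u - 4)*(u - 1)*(u + 1)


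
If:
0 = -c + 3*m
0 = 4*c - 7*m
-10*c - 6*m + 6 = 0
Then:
No Solution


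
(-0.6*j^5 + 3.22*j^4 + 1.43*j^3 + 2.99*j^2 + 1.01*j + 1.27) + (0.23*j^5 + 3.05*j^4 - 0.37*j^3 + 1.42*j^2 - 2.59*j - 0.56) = -0.37*j^5 + 6.27*j^4 + 1.06*j^3 + 4.41*j^2 - 1.58*j + 0.71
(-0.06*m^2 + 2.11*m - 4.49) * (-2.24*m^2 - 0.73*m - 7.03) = 0.1344*m^4 - 4.6826*m^3 + 8.9391*m^2 - 11.5556*m + 31.5647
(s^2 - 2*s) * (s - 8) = s^3 - 10*s^2 + 16*s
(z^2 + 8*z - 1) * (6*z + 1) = 6*z^3 + 49*z^2 + 2*z - 1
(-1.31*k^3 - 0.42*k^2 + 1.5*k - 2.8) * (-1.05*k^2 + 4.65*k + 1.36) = 1.3755*k^5 - 5.6505*k^4 - 5.3096*k^3 + 9.3438*k^2 - 10.98*k - 3.808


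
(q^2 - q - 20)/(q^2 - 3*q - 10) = (q + 4)/(q + 2)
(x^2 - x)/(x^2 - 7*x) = (x - 1)/(x - 7)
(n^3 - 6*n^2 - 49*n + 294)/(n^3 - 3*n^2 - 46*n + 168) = (n - 7)/(n - 4)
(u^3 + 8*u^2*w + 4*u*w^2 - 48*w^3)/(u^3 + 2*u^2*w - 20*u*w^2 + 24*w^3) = (u + 4*w)/(u - 2*w)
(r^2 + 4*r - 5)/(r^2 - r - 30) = (r - 1)/(r - 6)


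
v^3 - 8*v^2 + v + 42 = (v - 7)*(v - 3)*(v + 2)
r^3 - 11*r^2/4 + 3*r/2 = r*(r - 2)*(r - 3/4)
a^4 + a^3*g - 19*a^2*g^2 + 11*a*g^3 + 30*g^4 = (a - 3*g)*(a - 2*g)*(a + g)*(a + 5*g)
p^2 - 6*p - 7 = (p - 7)*(p + 1)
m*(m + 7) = m^2 + 7*m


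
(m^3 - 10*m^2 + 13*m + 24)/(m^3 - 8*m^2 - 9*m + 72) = (m + 1)/(m + 3)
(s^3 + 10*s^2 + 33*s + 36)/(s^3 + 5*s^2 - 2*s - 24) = (s + 3)/(s - 2)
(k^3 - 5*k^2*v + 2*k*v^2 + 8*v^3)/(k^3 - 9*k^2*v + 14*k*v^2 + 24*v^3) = (-k + 2*v)/(-k + 6*v)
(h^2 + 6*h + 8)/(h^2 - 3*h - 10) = (h + 4)/(h - 5)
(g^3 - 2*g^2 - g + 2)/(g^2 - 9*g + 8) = (g^2 - g - 2)/(g - 8)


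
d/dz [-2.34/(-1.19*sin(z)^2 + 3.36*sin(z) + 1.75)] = (7.8624 - 5.5692*sin(z))*cos(z)/(-1.19*sin(z)^2 + 3.36*sin(z) + 1.75)^2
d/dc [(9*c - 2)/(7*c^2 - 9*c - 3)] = (-63*c^2 + 28*c - 45)/(49*c^4 - 126*c^3 + 39*c^2 + 54*c + 9)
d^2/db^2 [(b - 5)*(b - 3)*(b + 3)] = 6*b - 10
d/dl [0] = 0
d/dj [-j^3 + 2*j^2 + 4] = j*(4 - 3*j)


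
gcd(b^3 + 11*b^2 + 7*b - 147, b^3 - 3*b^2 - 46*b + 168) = b + 7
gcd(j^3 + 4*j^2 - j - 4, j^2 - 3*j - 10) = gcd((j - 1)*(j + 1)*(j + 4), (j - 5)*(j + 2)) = 1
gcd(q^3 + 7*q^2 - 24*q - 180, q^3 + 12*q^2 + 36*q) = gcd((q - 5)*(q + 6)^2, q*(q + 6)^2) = q^2 + 12*q + 36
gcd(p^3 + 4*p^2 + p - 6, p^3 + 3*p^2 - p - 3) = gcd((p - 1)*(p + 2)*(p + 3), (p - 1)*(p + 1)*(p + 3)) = p^2 + 2*p - 3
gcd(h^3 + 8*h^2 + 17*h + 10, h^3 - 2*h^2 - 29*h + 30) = h + 5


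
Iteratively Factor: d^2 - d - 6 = (d + 2)*(d - 3)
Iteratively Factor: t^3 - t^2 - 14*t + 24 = (t - 2)*(t^2 + t - 12) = (t - 3)*(t - 2)*(t + 4)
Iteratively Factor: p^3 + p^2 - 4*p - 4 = (p + 1)*(p^2 - 4) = (p - 2)*(p + 1)*(p + 2)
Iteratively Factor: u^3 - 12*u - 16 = (u - 4)*(u^2 + 4*u + 4) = (u - 4)*(u + 2)*(u + 2)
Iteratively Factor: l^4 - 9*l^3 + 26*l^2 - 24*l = (l - 2)*(l^3 - 7*l^2 + 12*l) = l*(l - 2)*(l^2 - 7*l + 12) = l*(l - 4)*(l - 2)*(l - 3)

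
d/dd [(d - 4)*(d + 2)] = 2*d - 2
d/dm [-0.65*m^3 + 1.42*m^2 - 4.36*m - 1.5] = -1.95*m^2 + 2.84*m - 4.36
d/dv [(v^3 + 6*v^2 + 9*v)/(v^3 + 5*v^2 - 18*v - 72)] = (-v^2 - 48*v - 72)/(v^4 + 4*v^3 - 44*v^2 - 96*v + 576)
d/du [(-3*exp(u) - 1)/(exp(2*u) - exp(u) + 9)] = ((2*exp(u) - 1)*(3*exp(u) + 1) - 3*exp(2*u) + 3*exp(u) - 27)*exp(u)/(exp(2*u) - exp(u) + 9)^2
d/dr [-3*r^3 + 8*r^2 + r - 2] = -9*r^2 + 16*r + 1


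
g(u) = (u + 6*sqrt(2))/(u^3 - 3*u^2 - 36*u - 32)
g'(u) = (u + 6*sqrt(2))*(-3*u^2 + 6*u + 36)/(u^3 - 3*u^2 - 36*u - 32)^2 + 1/(u^3 - 3*u^2 - 36*u - 32) = (u^3 - 3*u^2 - 36*u + 3*(u + 6*sqrt(2))*(-u^2 + 2*u + 12) - 32)/(-u^3 + 3*u^2 + 36*u + 32)^2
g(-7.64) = 0.00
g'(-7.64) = 0.00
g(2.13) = -0.09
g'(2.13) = 0.02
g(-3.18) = 0.27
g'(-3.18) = -0.13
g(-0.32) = -0.39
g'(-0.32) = 0.59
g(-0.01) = -0.27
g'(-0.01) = 0.27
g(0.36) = -0.20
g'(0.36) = 0.14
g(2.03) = -0.10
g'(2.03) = 0.02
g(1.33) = -0.12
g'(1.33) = 0.04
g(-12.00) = 0.00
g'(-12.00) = 0.00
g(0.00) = -0.27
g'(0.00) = 0.27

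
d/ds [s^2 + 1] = 2*s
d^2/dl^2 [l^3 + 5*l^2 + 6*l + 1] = 6*l + 10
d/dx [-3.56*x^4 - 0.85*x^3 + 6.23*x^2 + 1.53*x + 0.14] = -14.24*x^3 - 2.55*x^2 + 12.46*x + 1.53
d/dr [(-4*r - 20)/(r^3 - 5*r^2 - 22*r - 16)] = 8*(r^3 + 5*r^2 - 25*r - 47)/(r^6 - 10*r^5 - 19*r^4 + 188*r^3 + 644*r^2 + 704*r + 256)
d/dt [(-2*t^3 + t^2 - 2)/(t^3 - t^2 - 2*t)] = (t^4 + 8*t^3 + 4*t^2 - 4*t - 4)/(t^2*(t^4 - 2*t^3 - 3*t^2 + 4*t + 4))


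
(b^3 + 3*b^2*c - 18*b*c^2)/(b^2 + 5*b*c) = (b^2 + 3*b*c - 18*c^2)/(b + 5*c)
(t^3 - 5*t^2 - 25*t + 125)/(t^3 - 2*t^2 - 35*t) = (t^2 - 10*t + 25)/(t*(t - 7))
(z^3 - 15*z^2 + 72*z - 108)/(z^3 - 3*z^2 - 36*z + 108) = (z - 6)/(z + 6)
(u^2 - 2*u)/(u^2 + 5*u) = (u - 2)/(u + 5)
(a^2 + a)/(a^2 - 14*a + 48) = a*(a + 1)/(a^2 - 14*a + 48)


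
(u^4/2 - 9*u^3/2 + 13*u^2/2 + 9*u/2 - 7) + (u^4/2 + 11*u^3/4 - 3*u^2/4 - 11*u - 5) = u^4 - 7*u^3/4 + 23*u^2/4 - 13*u/2 - 12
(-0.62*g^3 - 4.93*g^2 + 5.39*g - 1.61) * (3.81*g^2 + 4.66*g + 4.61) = -2.3622*g^5 - 21.6725*g^4 - 5.2961*g^3 - 3.744*g^2 + 17.3453*g - 7.4221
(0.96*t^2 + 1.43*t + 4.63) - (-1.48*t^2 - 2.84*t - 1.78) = 2.44*t^2 + 4.27*t + 6.41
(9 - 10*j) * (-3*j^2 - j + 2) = 30*j^3 - 17*j^2 - 29*j + 18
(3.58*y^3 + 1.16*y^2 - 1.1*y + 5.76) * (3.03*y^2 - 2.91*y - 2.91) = 10.8474*y^5 - 6.903*y^4 - 17.1264*y^3 + 17.2782*y^2 - 13.5606*y - 16.7616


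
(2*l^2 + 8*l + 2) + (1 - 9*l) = 2*l^2 - l + 3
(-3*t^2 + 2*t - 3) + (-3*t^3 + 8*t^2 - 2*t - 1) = -3*t^3 + 5*t^2 - 4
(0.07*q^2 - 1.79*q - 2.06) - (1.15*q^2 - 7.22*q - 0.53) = -1.08*q^2 + 5.43*q - 1.53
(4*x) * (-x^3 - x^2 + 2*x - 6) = -4*x^4 - 4*x^3 + 8*x^2 - 24*x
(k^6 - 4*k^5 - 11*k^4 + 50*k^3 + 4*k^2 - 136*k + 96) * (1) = k^6 - 4*k^5 - 11*k^4 + 50*k^3 + 4*k^2 - 136*k + 96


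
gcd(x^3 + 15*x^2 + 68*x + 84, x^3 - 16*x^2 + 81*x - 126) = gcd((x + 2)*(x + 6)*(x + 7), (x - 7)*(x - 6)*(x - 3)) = 1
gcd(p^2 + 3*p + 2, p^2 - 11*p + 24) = 1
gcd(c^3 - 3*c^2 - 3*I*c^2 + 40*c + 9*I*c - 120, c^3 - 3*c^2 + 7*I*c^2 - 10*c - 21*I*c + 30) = c^2 + c*(-3 + 5*I) - 15*I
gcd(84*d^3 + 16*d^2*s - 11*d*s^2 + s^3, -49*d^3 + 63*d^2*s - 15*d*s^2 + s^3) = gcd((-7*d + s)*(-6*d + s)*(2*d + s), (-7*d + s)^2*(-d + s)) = -7*d + s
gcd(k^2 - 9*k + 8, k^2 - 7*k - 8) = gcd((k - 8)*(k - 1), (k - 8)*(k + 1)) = k - 8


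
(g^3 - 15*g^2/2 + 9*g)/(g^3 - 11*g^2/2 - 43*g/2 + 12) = g*(2*g^2 - 15*g + 18)/(2*g^3 - 11*g^2 - 43*g + 24)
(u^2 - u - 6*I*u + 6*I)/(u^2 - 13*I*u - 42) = (u - 1)/(u - 7*I)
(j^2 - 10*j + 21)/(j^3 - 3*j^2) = (j - 7)/j^2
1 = 1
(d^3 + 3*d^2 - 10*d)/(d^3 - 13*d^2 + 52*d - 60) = d*(d + 5)/(d^2 - 11*d + 30)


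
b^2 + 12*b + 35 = (b + 5)*(b + 7)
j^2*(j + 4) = j^3 + 4*j^2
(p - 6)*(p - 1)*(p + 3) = p^3 - 4*p^2 - 15*p + 18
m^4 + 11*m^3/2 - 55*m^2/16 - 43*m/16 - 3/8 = (m - 1)*(m + 1/4)^2*(m + 6)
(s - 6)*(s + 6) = s^2 - 36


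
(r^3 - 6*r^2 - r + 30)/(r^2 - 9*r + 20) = (r^2 - r - 6)/(r - 4)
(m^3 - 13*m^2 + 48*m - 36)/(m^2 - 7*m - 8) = (-m^3 + 13*m^2 - 48*m + 36)/(-m^2 + 7*m + 8)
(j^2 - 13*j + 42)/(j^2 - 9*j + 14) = (j - 6)/(j - 2)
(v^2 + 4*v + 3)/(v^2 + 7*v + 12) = (v + 1)/(v + 4)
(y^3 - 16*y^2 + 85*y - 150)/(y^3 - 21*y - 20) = (y^2 - 11*y + 30)/(y^2 + 5*y + 4)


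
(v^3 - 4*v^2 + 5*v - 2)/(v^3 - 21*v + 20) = (v^2 - 3*v + 2)/(v^2 + v - 20)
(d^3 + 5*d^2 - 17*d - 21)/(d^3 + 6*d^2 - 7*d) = (d^2 - 2*d - 3)/(d*(d - 1))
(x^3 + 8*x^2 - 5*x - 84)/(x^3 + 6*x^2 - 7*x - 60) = (x + 7)/(x + 5)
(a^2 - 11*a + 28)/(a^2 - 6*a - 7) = (a - 4)/(a + 1)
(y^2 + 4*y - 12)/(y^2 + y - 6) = (y + 6)/(y + 3)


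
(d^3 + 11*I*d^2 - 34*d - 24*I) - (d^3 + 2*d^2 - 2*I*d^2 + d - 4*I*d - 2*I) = -2*d^2 + 13*I*d^2 - 35*d + 4*I*d - 22*I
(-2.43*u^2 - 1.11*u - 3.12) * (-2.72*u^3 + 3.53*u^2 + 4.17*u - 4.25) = 6.6096*u^5 - 5.5587*u^4 - 5.565*u^3 - 5.3148*u^2 - 8.2929*u + 13.26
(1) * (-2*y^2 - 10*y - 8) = -2*y^2 - 10*y - 8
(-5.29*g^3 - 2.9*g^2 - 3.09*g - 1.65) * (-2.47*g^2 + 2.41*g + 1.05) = 13.0663*g^5 - 5.5859*g^4 - 4.9112*g^3 - 6.4164*g^2 - 7.221*g - 1.7325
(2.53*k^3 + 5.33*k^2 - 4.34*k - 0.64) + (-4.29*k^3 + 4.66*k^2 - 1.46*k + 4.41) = -1.76*k^3 + 9.99*k^2 - 5.8*k + 3.77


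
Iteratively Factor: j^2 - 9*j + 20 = (j - 5)*(j - 4)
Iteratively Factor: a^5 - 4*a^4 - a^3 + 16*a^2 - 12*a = (a)*(a^4 - 4*a^3 - a^2 + 16*a - 12) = a*(a + 2)*(a^3 - 6*a^2 + 11*a - 6) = a*(a - 1)*(a + 2)*(a^2 - 5*a + 6) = a*(a - 3)*(a - 1)*(a + 2)*(a - 2)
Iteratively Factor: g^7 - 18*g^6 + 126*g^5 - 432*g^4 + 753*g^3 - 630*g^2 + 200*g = (g - 5)*(g^6 - 13*g^5 + 61*g^4 - 127*g^3 + 118*g^2 - 40*g) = (g - 5)*(g - 1)*(g^5 - 12*g^4 + 49*g^3 - 78*g^2 + 40*g) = (g - 5)^2*(g - 1)*(g^4 - 7*g^3 + 14*g^2 - 8*g) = (g - 5)^2*(g - 4)*(g - 1)*(g^3 - 3*g^2 + 2*g) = (g - 5)^2*(g - 4)*(g - 1)^2*(g^2 - 2*g) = (g - 5)^2*(g - 4)*(g - 2)*(g - 1)^2*(g)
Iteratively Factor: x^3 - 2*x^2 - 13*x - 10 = (x + 2)*(x^2 - 4*x - 5) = (x - 5)*(x + 2)*(x + 1)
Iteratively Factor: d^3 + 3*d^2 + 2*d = (d + 2)*(d^2 + d) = d*(d + 2)*(d + 1)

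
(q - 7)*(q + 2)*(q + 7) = q^3 + 2*q^2 - 49*q - 98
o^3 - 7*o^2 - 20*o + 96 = (o - 8)*(o - 3)*(o + 4)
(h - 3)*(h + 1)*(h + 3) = h^3 + h^2 - 9*h - 9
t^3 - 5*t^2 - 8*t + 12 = (t - 6)*(t - 1)*(t + 2)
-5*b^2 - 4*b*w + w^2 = (-5*b + w)*(b + w)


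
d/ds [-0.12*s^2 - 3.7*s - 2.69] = -0.24*s - 3.7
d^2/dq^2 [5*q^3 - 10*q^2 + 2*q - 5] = 30*q - 20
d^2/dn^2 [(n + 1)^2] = 2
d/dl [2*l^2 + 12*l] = 4*l + 12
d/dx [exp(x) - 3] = exp(x)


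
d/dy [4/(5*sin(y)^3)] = -12*cos(y)/(5*sin(y)^4)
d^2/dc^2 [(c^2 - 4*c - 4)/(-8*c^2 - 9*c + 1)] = 2*(328*c^3 + 744*c^2 + 960*c + 391)/(512*c^6 + 1728*c^5 + 1752*c^4 + 297*c^3 - 219*c^2 + 27*c - 1)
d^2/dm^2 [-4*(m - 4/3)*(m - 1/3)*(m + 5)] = -24*m - 80/3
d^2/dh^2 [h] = 0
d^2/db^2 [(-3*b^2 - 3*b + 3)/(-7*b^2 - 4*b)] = 6*(21*b^3 - 147*b^2 - 84*b - 16)/(b^3*(343*b^3 + 588*b^2 + 336*b + 64))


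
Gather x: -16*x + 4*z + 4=-16*x + 4*z + 4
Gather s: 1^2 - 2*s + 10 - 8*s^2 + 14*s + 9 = -8*s^2 + 12*s + 20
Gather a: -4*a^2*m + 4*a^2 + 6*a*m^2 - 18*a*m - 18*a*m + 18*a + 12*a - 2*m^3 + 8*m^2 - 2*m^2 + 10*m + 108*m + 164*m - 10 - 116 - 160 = a^2*(4 - 4*m) + a*(6*m^2 - 36*m + 30) - 2*m^3 + 6*m^2 + 282*m - 286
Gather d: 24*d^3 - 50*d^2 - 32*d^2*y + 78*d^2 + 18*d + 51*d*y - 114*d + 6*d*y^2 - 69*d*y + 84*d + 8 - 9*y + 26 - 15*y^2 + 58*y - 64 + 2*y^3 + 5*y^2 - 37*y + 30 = 24*d^3 + d^2*(28 - 32*y) + d*(6*y^2 - 18*y - 12) + 2*y^3 - 10*y^2 + 12*y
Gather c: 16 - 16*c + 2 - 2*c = 18 - 18*c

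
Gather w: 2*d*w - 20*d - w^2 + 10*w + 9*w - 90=-20*d - w^2 + w*(2*d + 19) - 90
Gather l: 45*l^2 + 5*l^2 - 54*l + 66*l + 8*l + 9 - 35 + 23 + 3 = 50*l^2 + 20*l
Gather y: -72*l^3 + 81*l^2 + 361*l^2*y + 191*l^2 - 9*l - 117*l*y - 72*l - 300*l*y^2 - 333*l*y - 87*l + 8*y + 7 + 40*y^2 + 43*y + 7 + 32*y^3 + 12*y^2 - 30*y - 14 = -72*l^3 + 272*l^2 - 168*l + 32*y^3 + y^2*(52 - 300*l) + y*(361*l^2 - 450*l + 21)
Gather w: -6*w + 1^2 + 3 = 4 - 6*w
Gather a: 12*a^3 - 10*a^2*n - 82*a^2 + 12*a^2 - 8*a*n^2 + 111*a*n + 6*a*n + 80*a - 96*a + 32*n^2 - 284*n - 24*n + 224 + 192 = 12*a^3 + a^2*(-10*n - 70) + a*(-8*n^2 + 117*n - 16) + 32*n^2 - 308*n + 416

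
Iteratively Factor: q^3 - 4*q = (q)*(q^2 - 4) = q*(q + 2)*(q - 2)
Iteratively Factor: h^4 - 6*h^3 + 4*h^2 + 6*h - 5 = (h - 1)*(h^3 - 5*h^2 - h + 5) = (h - 1)*(h + 1)*(h^2 - 6*h + 5) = (h - 5)*(h - 1)*(h + 1)*(h - 1)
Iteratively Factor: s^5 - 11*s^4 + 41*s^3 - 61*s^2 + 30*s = (s - 5)*(s^4 - 6*s^3 + 11*s^2 - 6*s) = s*(s - 5)*(s^3 - 6*s^2 + 11*s - 6) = s*(s - 5)*(s - 3)*(s^2 - 3*s + 2) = s*(s - 5)*(s - 3)*(s - 1)*(s - 2)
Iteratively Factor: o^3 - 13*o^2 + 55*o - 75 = (o - 5)*(o^2 - 8*o + 15) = (o - 5)^2*(o - 3)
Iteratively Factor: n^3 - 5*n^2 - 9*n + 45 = (n - 5)*(n^2 - 9) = (n - 5)*(n + 3)*(n - 3)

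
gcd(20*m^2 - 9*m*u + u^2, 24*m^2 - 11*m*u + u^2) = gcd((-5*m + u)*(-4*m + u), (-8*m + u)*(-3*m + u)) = 1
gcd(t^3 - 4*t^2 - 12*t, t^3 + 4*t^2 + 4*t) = t^2 + 2*t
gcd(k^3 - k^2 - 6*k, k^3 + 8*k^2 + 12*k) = k^2 + 2*k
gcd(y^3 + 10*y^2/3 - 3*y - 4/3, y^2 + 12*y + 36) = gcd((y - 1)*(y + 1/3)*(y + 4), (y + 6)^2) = 1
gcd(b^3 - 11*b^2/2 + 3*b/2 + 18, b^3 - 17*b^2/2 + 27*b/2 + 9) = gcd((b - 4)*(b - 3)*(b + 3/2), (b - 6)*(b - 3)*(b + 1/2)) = b - 3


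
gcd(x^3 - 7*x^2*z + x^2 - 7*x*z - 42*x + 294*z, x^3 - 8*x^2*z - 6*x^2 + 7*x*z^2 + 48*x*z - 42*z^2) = x^2 - 7*x*z - 6*x + 42*z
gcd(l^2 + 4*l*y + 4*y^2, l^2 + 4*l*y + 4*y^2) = l^2 + 4*l*y + 4*y^2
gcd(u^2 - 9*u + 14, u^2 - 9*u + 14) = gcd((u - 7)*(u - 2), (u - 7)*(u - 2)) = u^2 - 9*u + 14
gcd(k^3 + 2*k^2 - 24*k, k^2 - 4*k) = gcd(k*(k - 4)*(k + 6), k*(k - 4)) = k^2 - 4*k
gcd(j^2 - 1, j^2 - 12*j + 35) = 1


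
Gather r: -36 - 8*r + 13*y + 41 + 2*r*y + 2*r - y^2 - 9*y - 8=r*(2*y - 6) - y^2 + 4*y - 3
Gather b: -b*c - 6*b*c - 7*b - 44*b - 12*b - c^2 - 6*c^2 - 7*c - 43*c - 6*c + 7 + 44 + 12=b*(-7*c - 63) - 7*c^2 - 56*c + 63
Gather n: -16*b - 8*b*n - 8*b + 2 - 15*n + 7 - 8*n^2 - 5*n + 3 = -24*b - 8*n^2 + n*(-8*b - 20) + 12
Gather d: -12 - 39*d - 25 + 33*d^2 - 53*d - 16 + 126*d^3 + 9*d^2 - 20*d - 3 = 126*d^3 + 42*d^2 - 112*d - 56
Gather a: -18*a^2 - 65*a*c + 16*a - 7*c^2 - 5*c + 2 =-18*a^2 + a*(16 - 65*c) - 7*c^2 - 5*c + 2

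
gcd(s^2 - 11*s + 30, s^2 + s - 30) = s - 5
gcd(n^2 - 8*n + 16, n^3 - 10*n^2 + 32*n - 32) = n^2 - 8*n + 16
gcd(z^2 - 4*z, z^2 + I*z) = z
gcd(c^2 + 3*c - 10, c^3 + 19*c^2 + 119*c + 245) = c + 5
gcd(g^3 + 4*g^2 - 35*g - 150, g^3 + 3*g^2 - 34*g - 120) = g^2 - g - 30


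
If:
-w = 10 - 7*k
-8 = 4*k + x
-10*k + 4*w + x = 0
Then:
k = 24/7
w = 14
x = -152/7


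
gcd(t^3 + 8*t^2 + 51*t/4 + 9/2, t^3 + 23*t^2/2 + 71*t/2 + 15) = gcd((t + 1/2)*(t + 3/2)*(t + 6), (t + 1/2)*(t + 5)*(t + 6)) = t^2 + 13*t/2 + 3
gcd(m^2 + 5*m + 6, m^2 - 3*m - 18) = m + 3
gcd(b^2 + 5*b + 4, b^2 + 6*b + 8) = b + 4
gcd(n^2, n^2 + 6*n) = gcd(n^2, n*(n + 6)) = n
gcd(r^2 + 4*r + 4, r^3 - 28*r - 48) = r + 2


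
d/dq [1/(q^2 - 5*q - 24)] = (5 - 2*q)/(-q^2 + 5*q + 24)^2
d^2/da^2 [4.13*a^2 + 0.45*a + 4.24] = 8.26000000000000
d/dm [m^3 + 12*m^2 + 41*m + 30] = 3*m^2 + 24*m + 41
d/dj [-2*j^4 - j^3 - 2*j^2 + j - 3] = -8*j^3 - 3*j^2 - 4*j + 1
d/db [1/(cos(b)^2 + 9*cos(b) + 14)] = (2*cos(b) + 9)*sin(b)/(cos(b)^2 + 9*cos(b) + 14)^2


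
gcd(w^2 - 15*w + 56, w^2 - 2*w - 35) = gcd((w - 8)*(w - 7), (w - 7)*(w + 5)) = w - 7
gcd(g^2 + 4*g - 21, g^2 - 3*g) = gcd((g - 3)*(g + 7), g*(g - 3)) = g - 3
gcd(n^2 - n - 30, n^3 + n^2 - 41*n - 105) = n + 5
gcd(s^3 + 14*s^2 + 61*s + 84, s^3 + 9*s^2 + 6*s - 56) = s^2 + 11*s + 28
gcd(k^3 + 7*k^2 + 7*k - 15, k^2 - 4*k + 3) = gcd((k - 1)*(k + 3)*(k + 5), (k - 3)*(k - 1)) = k - 1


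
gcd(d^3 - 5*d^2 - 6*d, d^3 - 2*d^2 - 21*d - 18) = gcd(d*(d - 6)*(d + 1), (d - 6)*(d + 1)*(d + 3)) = d^2 - 5*d - 6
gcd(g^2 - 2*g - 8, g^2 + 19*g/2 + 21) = 1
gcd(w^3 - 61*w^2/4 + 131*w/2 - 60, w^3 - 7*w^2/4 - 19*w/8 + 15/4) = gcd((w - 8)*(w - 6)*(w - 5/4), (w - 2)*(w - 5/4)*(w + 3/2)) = w - 5/4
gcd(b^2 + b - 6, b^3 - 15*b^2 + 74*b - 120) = 1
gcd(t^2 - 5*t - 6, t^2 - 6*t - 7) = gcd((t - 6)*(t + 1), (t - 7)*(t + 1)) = t + 1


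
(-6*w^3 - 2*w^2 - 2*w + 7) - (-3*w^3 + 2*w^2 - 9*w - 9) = -3*w^3 - 4*w^2 + 7*w + 16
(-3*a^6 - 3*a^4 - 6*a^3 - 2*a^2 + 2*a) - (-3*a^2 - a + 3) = -3*a^6 - 3*a^4 - 6*a^3 + a^2 + 3*a - 3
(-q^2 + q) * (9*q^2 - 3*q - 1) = -9*q^4 + 12*q^3 - 2*q^2 - q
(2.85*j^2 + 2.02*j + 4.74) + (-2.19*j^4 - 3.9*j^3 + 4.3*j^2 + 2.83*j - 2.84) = -2.19*j^4 - 3.9*j^3 + 7.15*j^2 + 4.85*j + 1.9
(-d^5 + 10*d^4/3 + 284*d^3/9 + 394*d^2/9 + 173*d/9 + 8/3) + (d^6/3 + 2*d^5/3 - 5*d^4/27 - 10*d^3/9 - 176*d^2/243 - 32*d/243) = d^6/3 - d^5/3 + 85*d^4/27 + 274*d^3/9 + 10462*d^2/243 + 4639*d/243 + 8/3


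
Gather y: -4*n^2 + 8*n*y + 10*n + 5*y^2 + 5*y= -4*n^2 + 10*n + 5*y^2 + y*(8*n + 5)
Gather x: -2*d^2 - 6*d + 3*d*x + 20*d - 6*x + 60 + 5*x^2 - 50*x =-2*d^2 + 14*d + 5*x^2 + x*(3*d - 56) + 60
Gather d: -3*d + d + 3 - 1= 2 - 2*d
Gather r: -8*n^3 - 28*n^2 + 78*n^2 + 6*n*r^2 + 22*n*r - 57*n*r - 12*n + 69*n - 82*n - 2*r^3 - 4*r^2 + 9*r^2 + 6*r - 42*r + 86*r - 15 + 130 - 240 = -8*n^3 + 50*n^2 - 25*n - 2*r^3 + r^2*(6*n + 5) + r*(50 - 35*n) - 125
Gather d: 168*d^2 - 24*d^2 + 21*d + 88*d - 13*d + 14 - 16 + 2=144*d^2 + 96*d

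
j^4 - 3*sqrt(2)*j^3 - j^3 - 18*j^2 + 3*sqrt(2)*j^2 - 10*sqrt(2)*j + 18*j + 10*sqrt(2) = (j - 1)*(j - 5*sqrt(2))*(j + sqrt(2))^2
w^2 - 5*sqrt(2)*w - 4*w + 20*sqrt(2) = (w - 4)*(w - 5*sqrt(2))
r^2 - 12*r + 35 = (r - 7)*(r - 5)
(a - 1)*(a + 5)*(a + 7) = a^3 + 11*a^2 + 23*a - 35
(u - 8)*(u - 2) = u^2 - 10*u + 16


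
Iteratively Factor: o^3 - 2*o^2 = (o)*(o^2 - 2*o) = o^2*(o - 2)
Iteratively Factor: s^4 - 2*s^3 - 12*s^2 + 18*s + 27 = (s + 1)*(s^3 - 3*s^2 - 9*s + 27) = (s - 3)*(s + 1)*(s^2 - 9) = (s - 3)*(s + 1)*(s + 3)*(s - 3)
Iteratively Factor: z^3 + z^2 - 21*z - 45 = (z + 3)*(z^2 - 2*z - 15) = (z - 5)*(z + 3)*(z + 3)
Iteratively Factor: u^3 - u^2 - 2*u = (u + 1)*(u^2 - 2*u) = u*(u + 1)*(u - 2)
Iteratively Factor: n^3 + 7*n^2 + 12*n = (n + 3)*(n^2 + 4*n) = (n + 3)*(n + 4)*(n)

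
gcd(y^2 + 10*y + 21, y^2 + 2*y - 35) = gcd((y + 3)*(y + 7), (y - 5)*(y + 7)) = y + 7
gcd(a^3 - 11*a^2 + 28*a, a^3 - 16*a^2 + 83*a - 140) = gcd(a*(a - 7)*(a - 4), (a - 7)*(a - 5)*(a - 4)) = a^2 - 11*a + 28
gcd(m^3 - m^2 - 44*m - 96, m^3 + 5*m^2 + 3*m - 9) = m + 3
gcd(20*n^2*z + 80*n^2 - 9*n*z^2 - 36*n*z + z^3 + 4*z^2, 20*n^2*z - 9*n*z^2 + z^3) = 20*n^2 - 9*n*z + z^2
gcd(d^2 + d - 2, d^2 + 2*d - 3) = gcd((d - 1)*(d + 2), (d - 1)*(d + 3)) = d - 1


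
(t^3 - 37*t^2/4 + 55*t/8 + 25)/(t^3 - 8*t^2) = 1 - 5/(4*t) - 25/(8*t^2)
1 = 1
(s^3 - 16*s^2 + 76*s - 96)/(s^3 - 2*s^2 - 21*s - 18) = (s^2 - 10*s + 16)/(s^2 + 4*s + 3)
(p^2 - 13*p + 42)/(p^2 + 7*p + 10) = (p^2 - 13*p + 42)/(p^2 + 7*p + 10)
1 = 1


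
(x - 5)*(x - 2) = x^2 - 7*x + 10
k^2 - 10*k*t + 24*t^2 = (k - 6*t)*(k - 4*t)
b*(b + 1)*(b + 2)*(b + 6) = b^4 + 9*b^3 + 20*b^2 + 12*b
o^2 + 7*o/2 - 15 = (o - 5/2)*(o + 6)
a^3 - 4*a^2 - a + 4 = (a - 4)*(a - 1)*(a + 1)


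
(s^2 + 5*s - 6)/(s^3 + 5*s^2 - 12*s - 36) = (s - 1)/(s^2 - s - 6)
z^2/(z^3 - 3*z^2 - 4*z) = z/(z^2 - 3*z - 4)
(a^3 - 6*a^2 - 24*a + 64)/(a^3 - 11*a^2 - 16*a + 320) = (a^2 + 2*a - 8)/(a^2 - 3*a - 40)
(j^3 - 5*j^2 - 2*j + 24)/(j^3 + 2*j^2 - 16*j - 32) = (j - 3)/(j + 4)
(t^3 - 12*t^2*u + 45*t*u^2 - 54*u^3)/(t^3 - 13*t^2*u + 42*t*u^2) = (t^2 - 6*t*u + 9*u^2)/(t*(t - 7*u))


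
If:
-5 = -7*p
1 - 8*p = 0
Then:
No Solution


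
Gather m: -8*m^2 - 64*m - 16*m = -8*m^2 - 80*m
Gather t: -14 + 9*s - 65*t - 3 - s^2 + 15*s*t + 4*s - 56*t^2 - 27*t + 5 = -s^2 + 13*s - 56*t^2 + t*(15*s - 92) - 12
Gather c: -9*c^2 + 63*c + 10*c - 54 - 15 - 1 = -9*c^2 + 73*c - 70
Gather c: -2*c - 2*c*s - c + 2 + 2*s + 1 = c*(-2*s - 3) + 2*s + 3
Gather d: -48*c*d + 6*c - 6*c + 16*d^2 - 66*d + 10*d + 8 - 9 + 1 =16*d^2 + d*(-48*c - 56)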